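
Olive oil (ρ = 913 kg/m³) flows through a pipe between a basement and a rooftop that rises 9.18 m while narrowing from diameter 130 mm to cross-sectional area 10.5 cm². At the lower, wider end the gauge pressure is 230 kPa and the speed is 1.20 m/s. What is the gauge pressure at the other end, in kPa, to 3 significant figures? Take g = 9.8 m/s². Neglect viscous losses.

The volume flow rate is constant, so v₂ = (A₁/A₂)v₁ = (133/10.5)·1.20 = 15.2 m/s.
Energy conservation along the streamline gives P₂ = P₁ − ½ρ(v₂² − v₁²) − ρg(h₂ − h₁).
P₂ = 230000 + ½·913·(1.20² − 15.2²) − 913·9.8·(+9.18) = 230000 + (-104000) − (82100) = 43500 Pa.

P₂ ≈ 43.5 kPa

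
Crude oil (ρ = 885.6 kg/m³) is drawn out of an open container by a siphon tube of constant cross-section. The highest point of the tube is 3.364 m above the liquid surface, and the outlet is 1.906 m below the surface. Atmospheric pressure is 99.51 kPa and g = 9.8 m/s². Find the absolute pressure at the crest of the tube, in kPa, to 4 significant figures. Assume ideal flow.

Bernoulli surface→outlet gives ½v² = g·h_out, so v = √(2·9.8·1.906) = 6.112 m/s.
Continuity keeps v the same throughout the tube; from surface to crest, P_atm + 0 = P_top + ½ρv² + ρg·h_top.
P_top = 99510 − ½·885.6·6.112² − 885.6·9.8·3.364 = 53770 Pa.

P_top ≈ 53.77 kPa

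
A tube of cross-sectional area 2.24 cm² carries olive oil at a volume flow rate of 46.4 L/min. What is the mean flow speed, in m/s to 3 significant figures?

3.45 m/s

Q = 46.4 L/min = 0.000773 m³/s.
v = Q/A = 0.000773 / 0.000224 = 3.45 m/s.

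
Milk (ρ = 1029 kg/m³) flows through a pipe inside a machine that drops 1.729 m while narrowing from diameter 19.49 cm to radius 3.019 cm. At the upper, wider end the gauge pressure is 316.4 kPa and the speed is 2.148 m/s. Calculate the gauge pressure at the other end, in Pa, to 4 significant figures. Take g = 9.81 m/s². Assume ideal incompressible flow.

78520 Pa

The volume flow rate is constant, so v₂ = (A₁/A₂)v₁ = (298.3/28.63)·2.148 = 22.38 m/s.
Energy conservation along the streamline gives P₂ = P₁ − ½ρ(v₂² − v₁²) − ρg(h₂ − h₁).
P₂ = 316400 + ½·1029·(2.148² − 22.38²) − 1029·9.81·(−1.729) = 316400 + (-255300) − (-17450) = 78520 Pa.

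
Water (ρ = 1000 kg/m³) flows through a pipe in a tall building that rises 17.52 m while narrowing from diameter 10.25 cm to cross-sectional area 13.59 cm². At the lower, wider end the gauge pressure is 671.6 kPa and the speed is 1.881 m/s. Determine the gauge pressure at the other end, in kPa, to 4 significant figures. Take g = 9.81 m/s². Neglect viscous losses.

P₂ ≈ 436.3 kPa

Mass conservation (A₁v₁ = A₂v₂) gives v₂ = 1.881 × 82.52/13.59 = 11.42 m/s.
Bernoulli: P₁ + ½ρv₁² + ρg h₁ = P₂ + ½ρv₂² + ρg h₂, so P₂ = P₁ + ½ρ(v₁² − v₂²) − ρg(h₂ − h₁).
P₂ = 671600 + ½·1000·(1.881² − 11.42²) − 1000·9.81·(+17.52) = 671600 + (-63450) − (171900) = 436300 Pa.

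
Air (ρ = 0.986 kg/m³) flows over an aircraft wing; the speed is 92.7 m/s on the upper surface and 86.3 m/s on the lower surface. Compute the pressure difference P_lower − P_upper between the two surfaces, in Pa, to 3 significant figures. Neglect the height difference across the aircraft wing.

With negligible Δh, P + ½ρv² is constant, so P_low − P_up = ½ρ(v_up² − v_low²).
ΔP = ½·0.986·(92.7² − 86.3²) = 565 Pa.

ΔP = 565 Pa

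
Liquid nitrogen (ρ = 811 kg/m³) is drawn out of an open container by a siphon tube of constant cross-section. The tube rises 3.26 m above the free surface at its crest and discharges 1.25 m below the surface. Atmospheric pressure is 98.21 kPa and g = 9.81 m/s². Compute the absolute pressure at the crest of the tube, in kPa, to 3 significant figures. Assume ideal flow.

P_top = 62.3 kPa

From the surface to the outlet (both open to atmosphere, surface at rest): v = √(2g·h_out) = √(2·9.81·1.25) = 4.95 m/s.
Continuity keeps v the same throughout the tube; from surface to crest, P_atm + 0 = P_top + ½ρv² + ρg·h_top.
P_top = 98210 − ½·811·4.95² − 811·9.81·3.26 = 62300 Pa.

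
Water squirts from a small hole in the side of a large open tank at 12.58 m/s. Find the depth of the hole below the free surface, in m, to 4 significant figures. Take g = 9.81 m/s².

8.066 m

Torricelli: v = √(2gh), so h = v²/(2g).
h = 12.58²/(2·9.81) = 158.3/19.62 = 8.066 m.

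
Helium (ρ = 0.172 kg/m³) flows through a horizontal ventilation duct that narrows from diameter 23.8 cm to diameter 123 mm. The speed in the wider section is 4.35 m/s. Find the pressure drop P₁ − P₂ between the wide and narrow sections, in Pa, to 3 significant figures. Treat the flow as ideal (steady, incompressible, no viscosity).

Continuity gives A₁v₁ = A₂v₂, so v₂ = (445 cm²)/(119 cm²) × 4.35 m/s = 16.3 m/s.
Along the horizontal streamline, P + ½ρv² is constant.
P₁ − P₂ = ½·0.172·(16.3² − 4.35²) = ½·0.172·246 = 21.2 Pa.

ΔP ≈ 21.2 Pa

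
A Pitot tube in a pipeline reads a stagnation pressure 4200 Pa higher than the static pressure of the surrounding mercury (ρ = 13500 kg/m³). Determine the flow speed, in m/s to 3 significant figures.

v = 0.789 m/s

Bernoulli between the free stream and the stagnation point: ½ρv² = P_stag − P_static.
v = √(2ΔP/ρ) = √(2·4200/13500) = 0.789 m/s.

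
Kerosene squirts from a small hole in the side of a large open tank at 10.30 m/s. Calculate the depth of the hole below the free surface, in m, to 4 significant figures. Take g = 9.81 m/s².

5.407 m

For a small hole in a large open tank, ½v² = gh, giving h = v²/(2g).
h = 10.30²/(2·9.81) = 106.1/19.62 = 5.407 m.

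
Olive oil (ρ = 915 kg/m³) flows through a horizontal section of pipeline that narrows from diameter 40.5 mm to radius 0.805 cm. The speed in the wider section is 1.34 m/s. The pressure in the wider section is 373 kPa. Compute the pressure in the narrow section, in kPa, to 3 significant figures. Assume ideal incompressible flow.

Continuity gives A₁v₁ = A₂v₂, so v₂ = (12.9 cm²)/(2.04 cm²) × 1.34 m/s = 8.48 m/s.
With no height change, Bernoulli's equation is P₁ + ½ρv₁² = P₂ + ½ρv₂².
P₂ = P₁ − ½ρ(v₂² − v₁²) = 373000 − ½·915·(8.48² − 1.34²) = 373000 − 32100 = 341000 Pa.

P₂ ≈ 341 kPa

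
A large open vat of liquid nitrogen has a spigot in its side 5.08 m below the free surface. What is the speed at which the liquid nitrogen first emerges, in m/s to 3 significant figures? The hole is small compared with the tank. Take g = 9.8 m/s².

v = 9.98 m/s

The surface is effectively still and both ends are open, so ½v² = gh and v = √(2·9.8·5.08) = 9.98 m/s.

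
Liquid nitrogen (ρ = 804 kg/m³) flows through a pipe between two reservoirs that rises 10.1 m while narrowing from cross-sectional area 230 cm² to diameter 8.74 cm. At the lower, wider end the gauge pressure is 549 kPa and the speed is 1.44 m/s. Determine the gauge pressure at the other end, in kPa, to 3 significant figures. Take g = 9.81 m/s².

P₂ = 458 kPa

By continuity, v₂ = v₁·A₁/A₂ = 1.44·(230/60.0) = 5.52 m/s.
Bernoulli: P₁ + ½ρv₁² + ρg h₁ = P₂ + ½ρv₂² + ρg h₂, so P₂ = P₁ + ½ρ(v₁² − v₂²) − ρg(h₂ − h₁).
P₂ = 549000 + ½·804·(1.44² − 5.52²) − 804·9.81·(+10.1) = 549000 + (-11400) − (79700) = 458000 Pa.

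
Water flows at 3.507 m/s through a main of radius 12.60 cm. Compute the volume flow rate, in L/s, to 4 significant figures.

Q = 174.9 L/s

Q = A·v = 0.04988 m² × 3.507 m/s = 0.1749 m³/s.
Converting: 0.1749 m³/s × 1000 = 174.9 L/s.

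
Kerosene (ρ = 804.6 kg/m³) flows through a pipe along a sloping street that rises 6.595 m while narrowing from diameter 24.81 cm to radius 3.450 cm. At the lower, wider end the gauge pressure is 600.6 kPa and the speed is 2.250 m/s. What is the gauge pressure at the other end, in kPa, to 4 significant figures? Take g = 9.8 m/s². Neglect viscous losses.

P₂ = 210.2 kPa

Mass conservation (A₁v₁ = A₂v₂) gives v₂ = 2.250 × 483.4/37.39 = 29.09 m/s.
Energy conservation along the streamline gives P₂ = P₁ − ½ρ(v₂² − v₁²) − ρg(h₂ − h₁).
P₂ = 600600 + ½·804.6·(2.250² − 29.09²) − 804.6·9.8·(+6.595) = 600600 + (-338400) − (52000) = 210200 Pa.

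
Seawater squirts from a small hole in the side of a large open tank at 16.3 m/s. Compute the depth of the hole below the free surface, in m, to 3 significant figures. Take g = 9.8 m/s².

h = 13.6 m

Inverting v = √(2gh) gives h = v² / 2g.
h = 16.3²/(2·9.8) = 266/19.60 = 13.6 m.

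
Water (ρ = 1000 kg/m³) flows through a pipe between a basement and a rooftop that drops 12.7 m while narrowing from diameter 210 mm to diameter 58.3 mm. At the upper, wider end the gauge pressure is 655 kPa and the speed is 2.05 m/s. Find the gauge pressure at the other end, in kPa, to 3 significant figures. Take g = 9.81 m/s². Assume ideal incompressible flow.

P₂ ≈ 428 kPa

By continuity, v₂ = v₁·A₁/A₂ = 2.05·(346/26.7) = 26.6 m/s.
Energy conservation along the streamline gives P₂ = P₁ − ½ρ(v₂² − v₁²) − ρg(h₂ − h₁).
P₂ = 655000 + ½·1000·(2.05² − 26.6²) − 1000·9.81·(−12.7) = 655000 + (-352000) − (-125000) = 428000 Pa.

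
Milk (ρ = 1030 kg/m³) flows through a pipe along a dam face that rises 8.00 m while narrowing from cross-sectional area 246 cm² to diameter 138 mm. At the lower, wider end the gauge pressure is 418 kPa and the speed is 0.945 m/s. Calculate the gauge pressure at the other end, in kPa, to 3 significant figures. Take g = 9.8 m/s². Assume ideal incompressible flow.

The volume flow rate is constant, so v₂ = (A₁/A₂)v₁ = (246/150)·0.945 = 1.55 m/s.
Applying Bernoulli between the two ends and solving for P₂: P₂ = P₁ + ½ρ(v₁² − v₂²) − ρgΔh.
P₂ = 418000 + ½·1030·(0.945² − 1.55²) − 1030·9.8·(+8.00) = 418000 + (-784) − (80800) = 336000 Pa.

P₂ ≈ 336 kPa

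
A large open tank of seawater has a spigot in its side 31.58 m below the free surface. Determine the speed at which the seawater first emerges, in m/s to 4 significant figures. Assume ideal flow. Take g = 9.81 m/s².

v ≈ 24.89 m/s

With the surface at rest and both surface and jet at atmospheric pressure, Bernoulli gives ρg h = ½ρv², so v = √(2gh) = √(2·9.81·31.58) = 24.89 m/s.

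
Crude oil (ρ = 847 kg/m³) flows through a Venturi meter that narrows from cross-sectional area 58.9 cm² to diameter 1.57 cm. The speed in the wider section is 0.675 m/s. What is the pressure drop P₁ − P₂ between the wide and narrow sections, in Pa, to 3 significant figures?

Continuity gives A₁v₁ = A₂v₂, so v₂ = (58.9 cm²)/(1.94 cm²) × 0.675 m/s = 20.5 m/s.
Bernoulli (h₁ = h₂): P₁ − P₂ = ½ρ(v₂² − v₁²).
P₁ − P₂ = ½·847·(20.5² − 0.675²) = ½·847·421 = 178000 Pa.

ΔP ≈ 178000 Pa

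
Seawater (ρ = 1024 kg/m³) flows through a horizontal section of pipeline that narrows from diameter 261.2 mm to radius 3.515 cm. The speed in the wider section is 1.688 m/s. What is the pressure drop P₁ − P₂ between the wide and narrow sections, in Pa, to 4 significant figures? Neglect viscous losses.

ΔP = 276600 Pa

The volume flow rate is constant, so v₂ = (A₁/A₂)v₁ = (535.8/38.82)·1.688 = 23.30 m/s.
The pipe is horizontal, so Bernoulli reduces to P₁ + ½ρv₁² = P₂ + ½ρv₂².
P₁ − P₂ = ½·1024·(23.30² − 1.688²) = ½·1024·540.2 = 276600 Pa.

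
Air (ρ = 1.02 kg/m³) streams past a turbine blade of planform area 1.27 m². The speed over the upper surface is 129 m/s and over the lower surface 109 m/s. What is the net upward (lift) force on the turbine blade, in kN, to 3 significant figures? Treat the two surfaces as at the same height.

F ≈ 3.08 kN

From P + ½ρv² = const at equal height, P_low − P_up = ½ρ(v_up² − v_low²).
ΔP = ½·1.02·(129² − 109²) = 2430 Pa.
Lift = ΔP · A = 2430 × 1.27 = 3080 N.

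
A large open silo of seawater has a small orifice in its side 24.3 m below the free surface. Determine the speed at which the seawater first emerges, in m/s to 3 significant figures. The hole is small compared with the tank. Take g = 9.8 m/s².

With the surface at rest and both surface and jet at atmospheric pressure, Bernoulli gives ρg h = ½ρv², so v = √(2gh) = √(2·9.8·24.3) = 21.8 m/s.

21.8 m/s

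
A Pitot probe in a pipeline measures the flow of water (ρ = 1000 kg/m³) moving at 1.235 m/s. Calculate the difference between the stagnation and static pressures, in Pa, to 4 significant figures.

ΔP ≈ 762.6 Pa

Bernoulli between the free stream and the stagnation point: ½ρv² = P_stag − P_static.
ΔP = ½·1000·1.235² = 762.6 Pa.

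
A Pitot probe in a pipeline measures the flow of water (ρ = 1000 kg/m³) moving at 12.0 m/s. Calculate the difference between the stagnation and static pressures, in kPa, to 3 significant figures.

ΔP = 72.0 kPa

Bernoulli between the free stream and the stagnation point: ½ρv² = P_stag − P_static.
ΔP = ½·1000·12.0² = 72000 Pa.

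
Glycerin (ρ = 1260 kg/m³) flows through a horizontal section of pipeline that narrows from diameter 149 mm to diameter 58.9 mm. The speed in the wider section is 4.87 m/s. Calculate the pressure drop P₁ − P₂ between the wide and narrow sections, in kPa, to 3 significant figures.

The volume flow rate is constant, so v₂ = (A₁/A₂)v₁ = (174/27.2)·4.87 = 31.2 m/s.
Bernoulli (h₁ = h₂): P₁ − P₂ = ½ρ(v₂² − v₁²).
P₁ − P₂ = ½·1260·(31.2² − 4.87²) = ½·1260·948 = 597000 Pa.

597 kPa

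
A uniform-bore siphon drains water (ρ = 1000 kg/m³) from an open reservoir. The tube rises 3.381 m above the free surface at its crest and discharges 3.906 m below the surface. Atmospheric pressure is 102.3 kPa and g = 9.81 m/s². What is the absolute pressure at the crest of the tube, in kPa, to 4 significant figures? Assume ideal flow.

P_top ≈ 30.81 kPa

Bernoulli surface→outlet gives ½v² = g·h_out, so v = √(2·9.81·3.906) = 8.754 m/s.
With constant cross-section the crest speed equals v; applying Bernoulli from the surface up to the crest, P_top = P_atm − ½ρv² − ρg·h_top.
P_top = 102300 − ½·1000·8.754² − 1000·9.81·3.381 = 30810 Pa.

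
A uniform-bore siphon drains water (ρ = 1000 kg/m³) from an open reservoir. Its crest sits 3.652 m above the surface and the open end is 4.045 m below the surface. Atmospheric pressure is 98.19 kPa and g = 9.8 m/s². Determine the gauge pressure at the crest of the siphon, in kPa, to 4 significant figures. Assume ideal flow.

From the surface to the outlet (both open to atmosphere, surface at rest): v = √(2g·h_out) = √(2·9.8·4.045) = 8.904 m/s.
With constant cross-section the crest speed equals v; applying Bernoulli from the surface up to the crest, P_top = P_atm − ½ρv² − ρg·h_top.
P_top = 98190 − ½·1000·8.904² − 1000·9.8·3.652 = 22760 Pa. So P_gauge = P_top − P_atm = -75430 Pa.

P_gauge ≈ -75.43 kPa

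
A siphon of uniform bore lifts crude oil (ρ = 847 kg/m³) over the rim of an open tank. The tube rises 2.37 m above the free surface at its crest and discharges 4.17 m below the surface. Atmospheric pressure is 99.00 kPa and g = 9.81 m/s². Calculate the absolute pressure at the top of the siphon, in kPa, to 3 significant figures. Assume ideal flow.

P_top ≈ 44.7 kPa

The outlet speed comes from Torricelli: v = √(2g·4.17) = 9.05 m/s.
With constant cross-section the crest speed equals v; applying Bernoulli from the surface up to the crest, P_top = P_atm − ½ρv² − ρg·h_top.
P_top = 99000 − ½·847·9.05² − 847·9.81·2.37 = 44700 Pa.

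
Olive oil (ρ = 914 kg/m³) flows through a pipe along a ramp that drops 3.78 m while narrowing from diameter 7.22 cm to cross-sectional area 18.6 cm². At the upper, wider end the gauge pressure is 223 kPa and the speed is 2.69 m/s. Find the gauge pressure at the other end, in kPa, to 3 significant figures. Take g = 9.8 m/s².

The volume flow rate is constant, so v₂ = (A₁/A₂)v₁ = (40.9/18.6)·2.69 = 5.92 m/s.
Energy conservation along the streamline gives P₂ = P₁ − ½ρ(v₂² − v₁²) − ρg(h₂ − h₁).
P₂ = 223000 + ½·914·(2.69² − 5.92²) − 914·9.8·(−3.78) = 223000 + (-12700) − (-33900) = 244000 Pa.

P₂ = 244 kPa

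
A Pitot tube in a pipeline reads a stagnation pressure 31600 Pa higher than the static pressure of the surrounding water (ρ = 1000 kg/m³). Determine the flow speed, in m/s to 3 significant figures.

v = 7.95 m/s

Bernoulli between the free stream and the stagnation point: ½ρv² = P_stag − P_static.
v = √(2ΔP/ρ) = √(2·31600/1000) = 7.95 m/s.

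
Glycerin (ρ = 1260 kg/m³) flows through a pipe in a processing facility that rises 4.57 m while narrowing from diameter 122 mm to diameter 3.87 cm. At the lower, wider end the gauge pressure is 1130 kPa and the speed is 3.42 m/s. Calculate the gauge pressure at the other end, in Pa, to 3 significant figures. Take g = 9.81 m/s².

Mass conservation (A₁v₁ = A₂v₂) gives v₂ = 3.42 × 117/11.8 = 34.0 m/s.
Bernoulli: P₁ + ½ρv₁² + ρg h₁ = P₂ + ½ρv₂² + ρg h₂, so P₂ = P₁ + ½ρ(v₁² − v₂²) − ρg(h₂ − h₁).
P₂ = 1130000 + ½·1260·(3.42² − 34.0²) − 1260·9.81·(+4.57) = 1130000 + (-720000) − (56500) = 353000 Pa.

P₂ ≈ 353000 Pa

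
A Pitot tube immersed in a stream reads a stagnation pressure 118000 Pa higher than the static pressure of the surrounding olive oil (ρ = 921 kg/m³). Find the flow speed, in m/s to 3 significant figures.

v ≈ 16.0 m/s

At the stagnation point the flow is brought to rest, so Bernoulli gives P_stag − P_static = ½ρv².
v = √(2ΔP/ρ) = √(2·118000/921) = 16.0 m/s.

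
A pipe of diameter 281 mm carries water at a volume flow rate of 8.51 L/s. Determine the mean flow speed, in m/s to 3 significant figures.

Q = 8.51 L/s = 0.00851 m³/s.
v = Q/A = 0.00851 / 0.0620 = 0.137 m/s.

v ≈ 0.137 m/s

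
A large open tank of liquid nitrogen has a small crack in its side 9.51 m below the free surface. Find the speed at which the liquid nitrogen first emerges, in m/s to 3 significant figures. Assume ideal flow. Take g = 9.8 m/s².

v = 13.7 m/s

The surface is effectively still and both ends are open, so ½v² = gh and v = √(2·9.8·9.51) = 13.7 m/s.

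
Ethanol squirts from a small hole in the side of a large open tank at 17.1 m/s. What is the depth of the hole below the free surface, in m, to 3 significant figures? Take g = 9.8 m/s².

Inverting v = √(2gh) gives h = v² / 2g.
h = 17.1²/(2·9.8) = 292/19.60 = 14.9 m.

h ≈ 14.9 m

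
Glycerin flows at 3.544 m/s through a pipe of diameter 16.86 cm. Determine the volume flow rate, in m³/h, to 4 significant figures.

Q ≈ 284.8 m³/h

Q = A·v = 0.02233 m² × 3.544 m/s = 0.07912 m³/s.
Converting: 0.07912 m³/s × 3600 = 284.8 m³/h.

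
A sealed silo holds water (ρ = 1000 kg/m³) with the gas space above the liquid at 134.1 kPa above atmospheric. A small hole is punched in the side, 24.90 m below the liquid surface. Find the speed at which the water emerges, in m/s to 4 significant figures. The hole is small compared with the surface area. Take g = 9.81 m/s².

Take point 1 at the surface (v₁ ≈ 0) and point 2 at the hole (at atmospheric pressure). Bernoulli: P₁ + ρg h = P_atm + ½ρv₂².
With P₁ − P_atm = 134100 Pa, v₂ = √(2gh + 2ΔP/ρ) = √(2·9.81·24.90 + 2·134100/1000) = 27.51 m/s.

27.51 m/s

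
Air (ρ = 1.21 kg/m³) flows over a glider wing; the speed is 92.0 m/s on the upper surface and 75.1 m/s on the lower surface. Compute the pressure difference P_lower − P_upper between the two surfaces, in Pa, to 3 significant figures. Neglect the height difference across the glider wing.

Bernoulli (same height): P_lower − P_upper = ½ρ(v_upper² − v_lower²).
ΔP = ½·1.21·(92.0² − 75.1²) = 1710 Pa.

ΔP = 1710 Pa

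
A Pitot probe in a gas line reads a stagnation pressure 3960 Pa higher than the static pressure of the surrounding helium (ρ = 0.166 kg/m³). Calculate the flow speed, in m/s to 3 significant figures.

v ≈ 218 m/s

At the stagnation point the flow is brought to rest, so Bernoulli gives P_stag − P_static = ½ρv².
v = √(2ΔP/ρ) = √(2·3960/0.166) = 218 m/s.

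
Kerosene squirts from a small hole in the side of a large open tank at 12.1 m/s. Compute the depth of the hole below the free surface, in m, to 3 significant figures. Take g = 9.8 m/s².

Torricelli: v = √(2gh), so h = v²/(2g).
h = 12.1²/(2·9.8) = 146/19.60 = 7.47 m.

h = 7.47 m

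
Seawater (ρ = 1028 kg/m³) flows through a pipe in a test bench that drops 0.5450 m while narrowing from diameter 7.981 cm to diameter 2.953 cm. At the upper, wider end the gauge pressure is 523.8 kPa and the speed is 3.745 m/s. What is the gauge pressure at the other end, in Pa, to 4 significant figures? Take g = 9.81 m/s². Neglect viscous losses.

P₂ ≈ 151900 Pa

By continuity, v₂ = v₁·A₁/A₂ = 3.745·(50.03/6.849) = 27.36 m/s.
Energy conservation along the streamline gives P₂ = P₁ − ½ρ(v₂² − v₁²) − ρg(h₂ − h₁).
P₂ = 523800 + ½·1028·(3.745² − 27.36²) − 1028·9.81·(−0.5450) = 523800 + (-377400) − (-5496) = 151900 Pa.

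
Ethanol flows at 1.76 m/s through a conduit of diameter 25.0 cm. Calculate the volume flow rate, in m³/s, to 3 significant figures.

Q ≈ 0.0864 m³/s

Q = A·v = 0.0491 m² × 1.76 m/s = 0.0864 m³/s.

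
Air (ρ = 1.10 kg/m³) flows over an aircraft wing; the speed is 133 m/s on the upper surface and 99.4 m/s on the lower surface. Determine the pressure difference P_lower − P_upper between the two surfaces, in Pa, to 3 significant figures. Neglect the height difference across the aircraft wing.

ΔP ≈ 4290 Pa

With negligible Δh, P + ½ρv² is constant, so P_low − P_up = ½ρ(v_up² − v_low²).
ΔP = ½·1.10·(133² − 99.4²) = 4290 Pa.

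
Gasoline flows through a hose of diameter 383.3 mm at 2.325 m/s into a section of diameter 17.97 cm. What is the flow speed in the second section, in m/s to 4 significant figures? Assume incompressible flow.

v₂ = 10.58 m/s

Mass conservation (A₁v₁ = A₂v₂) gives v₂ = 2.325 × 1154/253.6 = 10.58 m/s.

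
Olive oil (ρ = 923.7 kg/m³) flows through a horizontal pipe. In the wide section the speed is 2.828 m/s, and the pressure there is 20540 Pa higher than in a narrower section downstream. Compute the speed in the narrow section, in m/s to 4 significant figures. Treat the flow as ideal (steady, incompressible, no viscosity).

With h₁ = h₂, rearranging Bernoulli gives v₂ = √(v₁² + 2ΔP/ρ).
v₂ = √(2.828² + 2·20540/923.7) = √(7.998 + 44.47) = 7.244 m/s.

v₂ ≈ 7.244 m/s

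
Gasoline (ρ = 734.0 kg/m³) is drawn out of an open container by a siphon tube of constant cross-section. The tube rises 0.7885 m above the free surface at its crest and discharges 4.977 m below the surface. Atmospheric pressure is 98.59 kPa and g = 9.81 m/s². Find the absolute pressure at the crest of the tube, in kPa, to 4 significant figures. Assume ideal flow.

P_top = 57.08 kPa

Bernoulli surface→outlet gives ½v² = g·h_out, so v = √(2·9.81·4.977) = 9.882 m/s.
With constant cross-section the crest speed equals v; applying Bernoulli from the surface up to the crest, P_top = P_atm − ½ρv² − ρg·h_top.
P_top = 98590 − ½·734.0·9.882² − 734.0·9.81·0.7885 = 57080 Pa.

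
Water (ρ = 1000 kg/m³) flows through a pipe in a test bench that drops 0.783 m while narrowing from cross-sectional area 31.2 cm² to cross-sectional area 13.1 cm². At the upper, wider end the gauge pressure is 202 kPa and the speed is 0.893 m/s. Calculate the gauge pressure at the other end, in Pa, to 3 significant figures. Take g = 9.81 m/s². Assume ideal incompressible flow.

P₂ ≈ 208000 Pa

By continuity, v₂ = v₁·A₁/A₂ = 0.893·(31.2/13.1) = 2.13 m/s.
Energy conservation along the streamline gives P₂ = P₁ − ½ρ(v₂² − v₁²) − ρg(h₂ − h₁).
P₂ = 202000 + ½·1000·(0.893² − 2.13²) − 1000·9.81·(−0.783) = 202000 + (-1860) − (-7680) = 208000 Pa.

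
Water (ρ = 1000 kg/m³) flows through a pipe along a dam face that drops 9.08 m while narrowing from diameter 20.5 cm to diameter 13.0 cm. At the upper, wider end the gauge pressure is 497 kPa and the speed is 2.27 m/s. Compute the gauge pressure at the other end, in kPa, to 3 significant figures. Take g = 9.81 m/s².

573 kPa

Mass conservation (A₁v₁ = A₂v₂) gives v₂ = 2.27 × 330/133 = 5.64 m/s.
Applying Bernoulli between the two ends and solving for P₂: P₂ = P₁ + ½ρ(v₁² − v₂²) − ρgΔh.
P₂ = 497000 + ½·1000·(2.27² − 5.64²) − 1000·9.81·(−9.08) = 497000 + (-13400) − (-89100) = 573000 Pa.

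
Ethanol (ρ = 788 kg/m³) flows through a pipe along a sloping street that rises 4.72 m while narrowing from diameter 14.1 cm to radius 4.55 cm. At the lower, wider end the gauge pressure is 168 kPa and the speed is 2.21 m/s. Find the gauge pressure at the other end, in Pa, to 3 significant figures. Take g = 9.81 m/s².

Continuity gives A₁v₁ = A₂v₂, so v₂ = (156 cm²)/(65.0 cm²) × 2.21 m/s = 5.31 m/s.
Energy conservation along the streamline gives P₂ = P₁ − ½ρ(v₂² − v₁²) − ρg(h₂ − h₁).
P₂ = 168000 + ½·788·(2.21² − 5.31²) − 788·9.81·(+4.72) = 168000 + (-9170) − (36500) = 122000 Pa.

P₂ ≈ 122000 Pa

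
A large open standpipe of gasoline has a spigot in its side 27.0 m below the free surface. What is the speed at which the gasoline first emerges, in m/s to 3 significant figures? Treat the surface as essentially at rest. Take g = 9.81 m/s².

Torricelli's result v = √(2gh) gives v = √(2·9.81·27.0) = 23.0 m/s.

v = 23.0 m/s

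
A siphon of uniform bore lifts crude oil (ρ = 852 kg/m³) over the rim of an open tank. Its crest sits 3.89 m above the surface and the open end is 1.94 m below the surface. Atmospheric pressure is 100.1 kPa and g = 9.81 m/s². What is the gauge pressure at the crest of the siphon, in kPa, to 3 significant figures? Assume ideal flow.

From the surface to the outlet (both open to atmosphere, surface at rest): v = √(2g·h_out) = √(2·9.81·1.94) = 6.17 m/s.
The bore is uniform, so the speed at the crest is the same v. Bernoulli surface→crest: P_atm = P_top + ½ρv² + ρg·h_top.
P_top = 100100 − ½·852·6.17² − 852·9.81·3.89 = 51400 Pa. So P_gauge = P_top − P_atm = -48700 Pa.

P_gauge ≈ -48.7 kPa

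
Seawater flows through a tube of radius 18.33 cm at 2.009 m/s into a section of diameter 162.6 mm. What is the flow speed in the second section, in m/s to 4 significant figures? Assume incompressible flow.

Mass conservation (A₁v₁ = A₂v₂) gives v₂ = 2.009 × 1056/207.6 = 10.21 m/s.

10.21 m/s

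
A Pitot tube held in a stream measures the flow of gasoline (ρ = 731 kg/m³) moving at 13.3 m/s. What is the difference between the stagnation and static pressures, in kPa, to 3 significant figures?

The dynamic pressure equals the rise in static pressure at the stagnation point: ΔP = ½ρv².
ΔP = ½·731·13.3² = 64700 Pa.

ΔP ≈ 64.7 kPa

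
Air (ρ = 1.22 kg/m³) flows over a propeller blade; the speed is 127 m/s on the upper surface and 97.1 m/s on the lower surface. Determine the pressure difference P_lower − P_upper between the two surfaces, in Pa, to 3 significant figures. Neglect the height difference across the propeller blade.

With negligible Δh, P + ½ρv² is constant, so P_low − P_up = ½ρ(v_up² − v_low²).
ΔP = ½·1.22·(127² − 97.1²) = 4090 Pa.

4090 Pa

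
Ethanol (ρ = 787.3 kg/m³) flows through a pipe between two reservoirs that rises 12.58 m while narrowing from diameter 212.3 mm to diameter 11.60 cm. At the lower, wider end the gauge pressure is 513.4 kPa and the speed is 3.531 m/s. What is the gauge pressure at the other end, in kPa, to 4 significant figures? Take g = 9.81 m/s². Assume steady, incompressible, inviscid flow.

Mass conservation (A₁v₁ = A₂v₂) gives v₂ = 3.531 × 354.0/105.7 = 11.83 m/s.
Applying Bernoulli between the two ends and solving for P₂: P₂ = P₁ + ½ρ(v₁² − v₂²) − ρgΔh.
P₂ = 513400 + ½·787.3·(3.531² − 11.83²) − 787.3·9.81·(+12.58) = 513400 + (-50160) − (97160) = 366100 Pa.

P₂ = 366.1 kPa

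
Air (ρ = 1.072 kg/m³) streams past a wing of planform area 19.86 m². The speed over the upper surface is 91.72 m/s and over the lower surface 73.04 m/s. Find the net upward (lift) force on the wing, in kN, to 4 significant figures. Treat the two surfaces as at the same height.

With equal heights on the two surfaces, Bernoulli gives P_lower − P_upper = ½ρ(v_upper² − v_lower²).
ΔP = ½·1.072·(91.72² − 73.04²) = 1650 Pa.
Lift = ΔP · A = 1650 × 19.86 = 32760 N.

F = 32.76 kN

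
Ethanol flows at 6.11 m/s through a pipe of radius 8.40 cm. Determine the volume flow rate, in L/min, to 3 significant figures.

Q = A·v = 0.0222 m² × 6.11 m/s = 0.135 m³/s.
Converting: 0.135 m³/s × 60000 = 8130 L/min.

Q ≈ 8130 L/min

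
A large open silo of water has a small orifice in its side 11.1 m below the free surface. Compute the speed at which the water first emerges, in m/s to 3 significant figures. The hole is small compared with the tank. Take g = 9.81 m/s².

The surface is effectively still and both ends are open, so ½v² = gh and v = √(2·9.81·11.1) = 14.8 m/s.

v ≈ 14.8 m/s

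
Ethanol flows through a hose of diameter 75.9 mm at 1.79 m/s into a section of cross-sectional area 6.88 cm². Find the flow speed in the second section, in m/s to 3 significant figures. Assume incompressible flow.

Mass conservation (A₁v₁ = A₂v₂) gives v₂ = 1.79 × 45.2/6.88 = 11.8 m/s.

v₂ = 11.8 m/s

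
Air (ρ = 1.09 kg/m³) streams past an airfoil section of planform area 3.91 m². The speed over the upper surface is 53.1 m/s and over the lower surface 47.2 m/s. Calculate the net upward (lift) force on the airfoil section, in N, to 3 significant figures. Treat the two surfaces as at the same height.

F ≈ 1260 N

From P + ½ρv² = const at equal height, P_low − P_up = ½ρ(v_up² − v_low²).
ΔP = ½·1.09·(53.1² − 47.2²) = 323 Pa.
Lift = ΔP · A = 323 × 3.91 = 1260 N.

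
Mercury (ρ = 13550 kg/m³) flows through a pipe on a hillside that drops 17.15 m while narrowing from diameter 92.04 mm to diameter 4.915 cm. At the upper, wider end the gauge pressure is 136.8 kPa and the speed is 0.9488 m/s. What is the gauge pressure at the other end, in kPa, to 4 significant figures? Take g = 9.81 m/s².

P₂ ≈ 2348 kPa

Mass conservation (A₁v₁ = A₂v₂) gives v₂ = 0.9488 × 66.53/18.97 = 3.327 m/s.
Applying Bernoulli between the two ends and solving for P₂: P₂ = P₁ + ½ρ(v₁² − v₂²) − ρgΔh.
P₂ = 136800 + ½·13550·(0.9488² − 3.327²) − 13550·9.81·(−17.15) = 136800 + (-68900) − (-2280000) = 2348000 Pa.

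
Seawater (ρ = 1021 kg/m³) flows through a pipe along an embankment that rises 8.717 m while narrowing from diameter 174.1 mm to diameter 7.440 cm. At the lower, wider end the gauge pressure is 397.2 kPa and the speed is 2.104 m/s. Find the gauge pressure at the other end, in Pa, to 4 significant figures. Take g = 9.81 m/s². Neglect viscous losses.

P₂ = 244400 Pa

By continuity, v₂ = v₁·A₁/A₂ = 2.104·(238.1/43.47) = 11.52 m/s.
Applying Bernoulli between the two ends and solving for P₂: P₂ = P₁ + ½ρ(v₁² − v₂²) − ρgΔh.
P₂ = 397200 + ½·1021·(2.104² − 11.52²) − 1021·9.81·(+8.717) = 397200 + (-65500) − (87310) = 244400 Pa.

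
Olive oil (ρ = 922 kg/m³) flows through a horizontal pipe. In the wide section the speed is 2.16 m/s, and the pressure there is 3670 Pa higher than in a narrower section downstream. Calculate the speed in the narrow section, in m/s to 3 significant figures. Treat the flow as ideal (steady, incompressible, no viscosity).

Along the level pipe P + ½ρv² is conserved, hence v₂² = v₁² + 2(P₁ − P₂)/ρ.
v₂ = √(2.16² + 2·3670/922) = √(4.67 + 7.96) = 3.55 m/s.

v₂ ≈ 3.55 m/s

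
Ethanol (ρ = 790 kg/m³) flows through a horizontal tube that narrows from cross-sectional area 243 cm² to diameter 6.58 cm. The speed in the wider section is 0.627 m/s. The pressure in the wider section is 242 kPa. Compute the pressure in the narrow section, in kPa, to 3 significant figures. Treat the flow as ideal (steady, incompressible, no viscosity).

P₂ ≈ 234 kPa

The volume flow rate is constant, so v₂ = (A₁/A₂)v₁ = (243/34.0)·0.627 = 4.48 m/s.
The pipe is horizontal, so Bernoulli reduces to P₁ + ½ρv₁² = P₂ + ½ρv₂².
P₂ = P₁ − ½ρ(v₂² − v₁²) = 242000 − ½·790·(4.48² − 0.627²) = 242000 − 7770 = 234000 Pa.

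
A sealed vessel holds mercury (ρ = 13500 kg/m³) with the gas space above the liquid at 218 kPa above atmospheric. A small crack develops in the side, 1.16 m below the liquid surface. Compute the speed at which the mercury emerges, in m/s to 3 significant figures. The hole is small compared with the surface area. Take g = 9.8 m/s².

Take point 1 at the surface (v₁ ≈ 0) and point 2 at the hole (at atmospheric pressure). Bernoulli: P₁ + ρg h = P_atm + ½ρv₂².
With P₁ − P_atm = 218000 Pa, v₂ = √(2gh + 2ΔP/ρ) = √(2·9.8·1.16 + 2·218000/13500) = 7.42 m/s.

v ≈ 7.42 m/s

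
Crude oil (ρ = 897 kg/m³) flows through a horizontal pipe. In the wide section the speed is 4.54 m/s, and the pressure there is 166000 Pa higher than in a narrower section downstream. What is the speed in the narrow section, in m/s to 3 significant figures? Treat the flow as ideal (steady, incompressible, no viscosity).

v₂ ≈ 19.8 m/s

Horizontal Bernoulli: P₁ + ½ρv₁² = P₂ + ½ρv₂², so v₂² = v₁² + 2(P₁ − P₂)/ρ.
v₂ = √(4.54² + 2·166000/897) = √(20.6 + 370) = 19.8 m/s.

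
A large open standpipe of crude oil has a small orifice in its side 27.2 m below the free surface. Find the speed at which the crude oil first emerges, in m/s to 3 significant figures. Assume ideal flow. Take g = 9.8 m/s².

The surface is effectively still and both ends are open, so ½v² = gh and v = √(2·9.8·27.2) = 23.1 m/s.

v ≈ 23.1 m/s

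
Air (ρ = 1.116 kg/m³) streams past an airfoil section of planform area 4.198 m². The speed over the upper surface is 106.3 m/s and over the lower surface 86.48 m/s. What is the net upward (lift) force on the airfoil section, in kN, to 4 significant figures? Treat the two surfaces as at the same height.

With equal heights on the two surfaces, Bernoulli gives P_lower − P_upper = ½ρ(v_upper² − v_lower²).
ΔP = ½·1.116·(106.3² − 86.48²) = 2132 Pa.
Lift = ΔP · A = 2132 × 4.198 = 8950 N.

F ≈ 8.950 kN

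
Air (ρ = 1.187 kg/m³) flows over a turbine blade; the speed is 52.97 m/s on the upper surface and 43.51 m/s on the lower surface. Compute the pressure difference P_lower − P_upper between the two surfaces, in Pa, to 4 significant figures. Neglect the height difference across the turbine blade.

ΔP ≈ 541.7 Pa

With negligible Δh, P + ½ρv² is constant, so P_low − P_up = ½ρ(v_up² − v_low²).
ΔP = ½·1.187·(52.97² − 43.51²) = 541.7 Pa.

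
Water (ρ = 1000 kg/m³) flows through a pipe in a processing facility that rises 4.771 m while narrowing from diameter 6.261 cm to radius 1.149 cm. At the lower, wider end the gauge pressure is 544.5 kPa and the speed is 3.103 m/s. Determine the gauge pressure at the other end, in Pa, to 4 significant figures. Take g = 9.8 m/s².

P₂ ≈ 237300 Pa

By continuity, v₂ = v₁·A₁/A₂ = 3.103·(30.79/4.148) = 23.03 m/s.
Energy conservation along the streamline gives P₂ = P₁ − ½ρ(v₂² − v₁²) − ρg(h₂ − h₁).
P₂ = 544500 + ½·1000·(3.103² − 23.03²) − 1000·9.8·(+4.771) = 544500 + (-260500) − (46760) = 237300 Pa.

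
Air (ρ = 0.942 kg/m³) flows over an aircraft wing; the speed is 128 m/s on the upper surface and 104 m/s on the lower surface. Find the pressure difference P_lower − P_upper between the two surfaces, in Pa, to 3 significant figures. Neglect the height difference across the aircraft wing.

The pressure is lower where the speed is higher: ΔP = ½ρ(v_up² − v_low²).
ΔP = ½·0.942·(128² − 104²) = 2620 Pa.

ΔP ≈ 2620 Pa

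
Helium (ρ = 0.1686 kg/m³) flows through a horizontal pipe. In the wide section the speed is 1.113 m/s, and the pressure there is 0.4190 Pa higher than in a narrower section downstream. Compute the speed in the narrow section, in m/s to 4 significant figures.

v₂ = 2.492 m/s

With h₁ = h₂, rearranging Bernoulli gives v₂ = √(v₁² + 2ΔP/ρ).
v₂ = √(1.113² + 2·0.4190/0.1686) = √(1.239 + 4.970) = 2.492 m/s.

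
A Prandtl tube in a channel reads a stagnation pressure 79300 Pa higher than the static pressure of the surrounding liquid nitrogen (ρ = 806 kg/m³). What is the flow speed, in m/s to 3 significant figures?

v ≈ 14.0 m/s

Bernoulli between the free stream and the stagnation point: ½ρv² = P_stag − P_static.
v = √(2ΔP/ρ) = √(2·79300/806) = 14.0 m/s.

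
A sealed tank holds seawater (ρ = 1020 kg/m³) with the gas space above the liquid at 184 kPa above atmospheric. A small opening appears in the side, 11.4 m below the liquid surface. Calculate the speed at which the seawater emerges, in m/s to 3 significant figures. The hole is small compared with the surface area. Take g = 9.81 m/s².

v = 24.2 m/s

Take point 1 at the surface (v₁ ≈ 0) and point 2 at the hole (at atmospheric pressure). Bernoulli: P₁ + ρg h = P_atm + ½ρv₂².
With P₁ − P_atm = 184000 Pa, v₂ = √(2gh + 2ΔP/ρ) = √(2·9.81·11.4 + 2·184000/1020) = 24.2 m/s.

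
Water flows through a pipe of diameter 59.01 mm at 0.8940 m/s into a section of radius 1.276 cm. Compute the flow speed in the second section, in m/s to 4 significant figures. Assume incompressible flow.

4.780 m/s

Mass conservation (A₁v₁ = A₂v₂) gives v₂ = 0.8940 × 27.35/5.115 = 4.780 m/s.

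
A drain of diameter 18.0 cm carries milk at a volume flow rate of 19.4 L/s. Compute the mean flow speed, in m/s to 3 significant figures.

Q = 19.4 L/s = 0.0194 m³/s.
v = Q/A = 0.0194 / 0.0254 = 0.762 m/s.

v ≈ 0.762 m/s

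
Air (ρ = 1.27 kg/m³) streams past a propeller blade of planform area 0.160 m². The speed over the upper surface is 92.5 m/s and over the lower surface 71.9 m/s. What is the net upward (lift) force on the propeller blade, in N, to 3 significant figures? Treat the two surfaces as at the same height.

From P + ½ρv² = const at equal height, P_low − P_up = ½ρ(v_up² − v_low²).
ΔP = ½·1.27·(92.5² − 71.9²) = 2150 Pa.
Lift = ΔP · A = 2150 × 0.160 = 344 N.

F = 344 N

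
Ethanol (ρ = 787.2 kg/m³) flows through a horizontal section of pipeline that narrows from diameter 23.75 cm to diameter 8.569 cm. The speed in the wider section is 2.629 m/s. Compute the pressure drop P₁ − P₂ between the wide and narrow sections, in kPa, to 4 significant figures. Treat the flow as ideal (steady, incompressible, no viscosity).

Continuity gives A₁v₁ = A₂v₂, so v₂ = (443.0 cm²)/(57.67 cm²) × 2.629 m/s = 20.20 m/s.
The pipe is horizontal, so Bernoulli reduces to P₁ + ½ρv₁² = P₂ + ½ρv₂².
P₁ − P₂ = ½·787.2·(20.20² − 2.629²) = ½·787.2·401.0 = 157800 Pa.

ΔP = 157.8 kPa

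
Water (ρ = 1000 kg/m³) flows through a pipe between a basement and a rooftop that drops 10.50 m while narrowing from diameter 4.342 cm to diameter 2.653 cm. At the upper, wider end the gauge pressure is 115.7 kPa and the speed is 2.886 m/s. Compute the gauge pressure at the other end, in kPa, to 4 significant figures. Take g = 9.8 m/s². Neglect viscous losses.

P₂ = 192.9 kPa

Continuity gives A₁v₁ = A₂v₂, so v₂ = (14.81 cm²)/(5.528 cm²) × 2.886 m/s = 7.730 m/s.
Bernoulli: P₁ + ½ρv₁² + ρg h₁ = P₂ + ½ρv₂² + ρg h₂, so P₂ = P₁ + ½ρ(v₁² − v₂²) − ρg(h₂ − h₁).
P₂ = 115700 + ½·1000·(2.886² − 7.730²) − 1000·9.8·(−10.50) = 115700 + (-25710) − (-102900) = 192900 Pa.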